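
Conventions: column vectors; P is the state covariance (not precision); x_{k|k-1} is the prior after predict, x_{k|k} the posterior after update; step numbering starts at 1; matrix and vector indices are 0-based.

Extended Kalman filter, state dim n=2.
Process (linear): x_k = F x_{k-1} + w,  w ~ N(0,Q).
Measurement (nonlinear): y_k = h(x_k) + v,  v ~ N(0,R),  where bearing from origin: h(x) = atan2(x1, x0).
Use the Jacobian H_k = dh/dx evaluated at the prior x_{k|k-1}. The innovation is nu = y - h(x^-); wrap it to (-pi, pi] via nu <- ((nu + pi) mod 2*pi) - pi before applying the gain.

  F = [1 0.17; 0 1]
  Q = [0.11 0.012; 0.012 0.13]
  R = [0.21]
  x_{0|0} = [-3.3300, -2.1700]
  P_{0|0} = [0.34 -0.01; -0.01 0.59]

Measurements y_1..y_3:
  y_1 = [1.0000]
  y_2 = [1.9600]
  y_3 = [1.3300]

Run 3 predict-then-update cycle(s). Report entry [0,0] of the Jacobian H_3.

step 1: x^-=[-3.6989, -2.1700]  P^-=[0.4637 0.1023; 0.1023 0.7200]  H_jac=[0.1180 -0.2011]  S=[0.2407]  K=[0.1418; -0.5514]  nu=[-2.6721]  x^+=[-4.0778, -0.6965]  P^+=[0.4588 0.1211; 0.1211 0.6468]
step 2: x^-=[-4.1962, -0.6965]  P^-=[0.6287 0.2431; 0.2431 0.7768]  H_jac=[0.0385 -0.2319]  S=[0.2484]  K=[-0.1295; -0.6877]  nu=[-1.3461]  x^+=[-4.0218, 0.2291]  P^+=[0.6245 0.2210; 0.2210 0.6593]
step 3: x^-=[-3.9829, 0.2291]  P^-=[0.8287 0.3450; 0.3450 0.7893]  H_jac=[-0.0144 -0.2502]  S=[0.2621]  K=[-0.3750; -0.7726]  nu=[-1.7541]  x^+=[-3.3251, 1.5844]  P^+=[0.7918 0.2691; 0.2691 0.6329]

H_jac[0,0] = -0.0144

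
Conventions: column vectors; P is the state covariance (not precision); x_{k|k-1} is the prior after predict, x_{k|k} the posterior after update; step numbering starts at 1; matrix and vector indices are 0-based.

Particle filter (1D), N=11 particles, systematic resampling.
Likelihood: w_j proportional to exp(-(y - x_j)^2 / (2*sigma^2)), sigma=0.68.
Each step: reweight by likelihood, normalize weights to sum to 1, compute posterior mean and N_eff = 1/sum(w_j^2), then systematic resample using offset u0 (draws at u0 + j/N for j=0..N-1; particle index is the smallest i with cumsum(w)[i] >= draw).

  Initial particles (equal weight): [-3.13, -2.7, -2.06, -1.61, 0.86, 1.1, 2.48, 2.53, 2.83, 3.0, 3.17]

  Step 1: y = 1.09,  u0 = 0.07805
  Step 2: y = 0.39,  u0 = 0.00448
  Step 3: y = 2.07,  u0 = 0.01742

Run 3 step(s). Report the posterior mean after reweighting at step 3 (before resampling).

step 1: w=[0.0000, 0.0000, 0.0000, 0.0002, 0.4214, 0.4461, 0.0552, 0.0474, 0.0169, 0.0086, 0.0041]  mean=1.1966  Neff=2.6159  idx=[4, 4, 4, 4, 5, 5, 5, 5, 5, 6, 8]
step 2: w=[0.1300, 0.1300, 0.1300, 0.1300, 0.0957, 0.0957, 0.0957, 0.0957, 0.0957, 0.0015, 0.0003]  mean=0.9777  Neff=8.8229  idx=[0, 0, 1, 2, 2, 3, 4, 5, 6, 7, 8]
step 3: w=[0.0676, 0.0676, 0.0676, 0.0676, 0.0676, 0.0676, 0.1189, 0.1189, 0.1189, 0.1189, 0.1189]  mean=1.0027  Neff=10.1925  idx=[0, 1, 2, 4, 5, 6, 7, 8, 8, 9, 10]

post_mean = 1.0027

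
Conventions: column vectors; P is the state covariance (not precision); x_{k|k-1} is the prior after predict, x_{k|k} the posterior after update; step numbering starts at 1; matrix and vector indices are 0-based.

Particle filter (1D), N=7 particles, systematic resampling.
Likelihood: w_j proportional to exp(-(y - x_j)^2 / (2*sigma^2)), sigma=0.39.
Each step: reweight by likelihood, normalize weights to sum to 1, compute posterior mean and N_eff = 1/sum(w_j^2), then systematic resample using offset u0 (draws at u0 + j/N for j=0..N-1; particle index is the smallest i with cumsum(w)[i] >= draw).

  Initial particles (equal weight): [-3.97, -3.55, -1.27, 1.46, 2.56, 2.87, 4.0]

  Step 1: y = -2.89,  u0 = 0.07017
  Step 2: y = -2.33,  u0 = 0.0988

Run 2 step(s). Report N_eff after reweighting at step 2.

N_eff = 6.0382

step 1: w=[0.0829, 0.9164, 0.0007, 0.0000, 0.0000, 0.0000, 0.0000]  mean=-3.5833  Neff=1.1812  idx=[0, 1, 1, 1, 1, 1, 1]
step 2: w=[0.0032, 0.1661, 0.1661, 0.1661, 0.1661, 0.1661, 0.1661]  mean=-3.5513  Neff=6.0382  idx=[1, 2, 3, 4, 5, 5, 6]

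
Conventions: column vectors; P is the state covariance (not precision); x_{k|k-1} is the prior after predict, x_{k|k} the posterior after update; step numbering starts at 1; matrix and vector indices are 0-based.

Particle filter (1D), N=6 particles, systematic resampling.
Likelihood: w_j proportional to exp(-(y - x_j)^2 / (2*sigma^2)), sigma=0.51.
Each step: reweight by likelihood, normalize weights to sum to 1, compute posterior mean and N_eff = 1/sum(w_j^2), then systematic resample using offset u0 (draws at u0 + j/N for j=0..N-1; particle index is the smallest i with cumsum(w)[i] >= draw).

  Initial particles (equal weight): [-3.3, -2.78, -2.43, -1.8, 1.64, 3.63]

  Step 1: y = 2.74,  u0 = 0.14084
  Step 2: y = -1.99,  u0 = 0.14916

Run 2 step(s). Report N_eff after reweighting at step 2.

N_eff = 2.0000

step 1: w=[0.0000, 0.0000, 0.0000, 0.0000, 0.3093, 0.6907]  mean=3.0145  Neff=1.7460  idx=[4, 4, 5, 5, 5, 5]
step 2: w=[0.5000, 0.5000, 0.0000, 0.0000, 0.0000, 0.0000]  mean=1.6400  Neff=2.0000  idx=[0, 0, 0, 1, 1, 1]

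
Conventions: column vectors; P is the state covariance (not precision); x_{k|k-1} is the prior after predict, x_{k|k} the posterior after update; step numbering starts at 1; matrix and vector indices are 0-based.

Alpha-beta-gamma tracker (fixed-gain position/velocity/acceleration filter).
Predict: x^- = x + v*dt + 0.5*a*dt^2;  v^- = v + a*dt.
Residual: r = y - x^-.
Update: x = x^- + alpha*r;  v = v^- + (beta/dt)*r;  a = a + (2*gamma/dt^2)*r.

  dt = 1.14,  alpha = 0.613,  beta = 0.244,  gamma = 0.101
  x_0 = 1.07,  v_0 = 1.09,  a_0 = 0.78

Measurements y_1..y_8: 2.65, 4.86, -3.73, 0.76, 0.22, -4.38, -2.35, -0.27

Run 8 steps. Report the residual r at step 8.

step 1: x_pred=2.8194  r=-0.1694  x^+=2.7156  v^+=1.9429  a^+=0.7537
step 2: x_pred=5.4202  r=-0.5602  x^+=5.0768  v^+=2.6822  a^+=0.6666
step 3: x_pred=8.5677  r=-12.2977  x^+=1.0292  v^+=0.8100  a^+=-1.2449
step 4: x_pred=1.1436  r=-0.3836  x^+=0.9085  v^+=-0.6913  a^+=-1.3045
step 5: x_pred=-0.7273  r=0.9473  x^+=-0.1466  v^+=-1.9757  a^+=-1.1573
step 6: x_pred=-3.1509  r=-1.2291  x^+=-3.9043  v^+=-3.5580  a^+=-1.3483
step 7: x_pred=-8.8366  r=6.4866  x^+=-4.8603  v^+=-3.7068  a^+=-0.3401
step 8: x_pred=-9.3070  r=9.0370  x^+=-3.7673  v^+=-2.1602  a^+=1.0646

resid = 9.0370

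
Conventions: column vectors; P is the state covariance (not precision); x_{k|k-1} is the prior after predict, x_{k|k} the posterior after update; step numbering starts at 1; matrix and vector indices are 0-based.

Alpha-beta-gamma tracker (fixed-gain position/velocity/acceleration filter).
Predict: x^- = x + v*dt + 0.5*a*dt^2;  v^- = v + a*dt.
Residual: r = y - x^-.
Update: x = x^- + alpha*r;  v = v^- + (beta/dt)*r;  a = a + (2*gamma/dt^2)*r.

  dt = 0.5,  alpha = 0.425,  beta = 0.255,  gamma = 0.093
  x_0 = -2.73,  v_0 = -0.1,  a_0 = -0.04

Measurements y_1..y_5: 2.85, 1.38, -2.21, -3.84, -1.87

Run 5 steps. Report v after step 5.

v_post = -4.0895

step 1: x_pred=-2.7850  r=5.6350  x^+=-0.3901  v^+=2.7538  a^+=4.1524
step 2: x_pred=1.5059  r=-0.1259  x^+=1.4524  v^+=4.7659  a^+=4.0588
step 3: x_pred=4.3427  r=-6.5527  x^+=1.5578  v^+=3.4534  a^+=-0.8164
step 4: x_pred=3.1824  r=-7.0224  x^+=0.1979  v^+=-0.5362  a^+=-6.0411
step 5: x_pred=-0.8253  r=-1.0447  x^+=-1.2693  v^+=-4.0895  a^+=-6.8183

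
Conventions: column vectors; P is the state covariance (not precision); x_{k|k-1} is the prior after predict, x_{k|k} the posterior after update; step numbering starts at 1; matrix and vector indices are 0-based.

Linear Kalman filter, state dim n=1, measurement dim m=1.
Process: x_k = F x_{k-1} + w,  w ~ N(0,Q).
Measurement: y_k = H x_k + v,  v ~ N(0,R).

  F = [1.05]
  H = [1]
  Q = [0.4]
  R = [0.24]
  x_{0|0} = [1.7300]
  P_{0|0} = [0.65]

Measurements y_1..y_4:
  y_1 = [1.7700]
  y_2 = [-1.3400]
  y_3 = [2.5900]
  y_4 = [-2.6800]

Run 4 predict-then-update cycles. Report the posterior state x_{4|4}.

x_post = [-1.3838]

step 1: x^-=[1.8165]  P^-=[1.1166]  S=[1.3566]  K=[0.8231]  nu=[-0.0465]  x^+=[1.7782]  P^+=[0.1975]
step 2: x^-=[1.8671]  P^-=[0.6178]  S=[0.8578]  K=[0.7202]  nu=[-3.2071]  x^+=[-0.4427]  P^+=[0.1729]
step 3: x^-=[-0.4648]  P^-=[0.5906]  S=[0.8306]  K=[0.7110]  nu=[3.0548]  x^+=[1.7073]  P^+=[0.1706]
step 4: x^-=[1.7926]  P^-=[0.5881]  S=[0.8281]  K=[0.7102]  nu=[-4.4726]  x^+=[-1.3838]  P^+=[0.1704]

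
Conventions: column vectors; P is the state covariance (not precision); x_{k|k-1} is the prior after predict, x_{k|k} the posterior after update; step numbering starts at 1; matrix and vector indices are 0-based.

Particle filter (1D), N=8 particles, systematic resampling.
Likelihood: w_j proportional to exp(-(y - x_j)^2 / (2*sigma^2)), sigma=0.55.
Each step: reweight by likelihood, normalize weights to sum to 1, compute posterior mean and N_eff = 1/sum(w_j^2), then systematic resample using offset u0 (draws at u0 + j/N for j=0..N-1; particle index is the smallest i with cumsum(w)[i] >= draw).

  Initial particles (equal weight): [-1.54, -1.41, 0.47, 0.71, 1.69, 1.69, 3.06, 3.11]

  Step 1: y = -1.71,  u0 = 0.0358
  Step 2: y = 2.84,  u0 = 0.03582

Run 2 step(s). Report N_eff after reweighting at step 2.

step 1: w=[0.5251, 0.4747, 0.0002, 0.0000, 0.0000, 0.0000, 0.0000, 0.0000]  mean=-1.4778  Neff=1.9959  idx=[0, 0, 0, 0, 1, 1, 1, 1]
step 2: w=[0.0338, 0.0338, 0.0338, 0.0338, 0.2162, 0.2162, 0.2162, 0.2162]  mean=-1.4276  Neff=5.2224  idx=[1, 4, 4, 5, 5, 6, 7, 7]

N_eff = 5.2224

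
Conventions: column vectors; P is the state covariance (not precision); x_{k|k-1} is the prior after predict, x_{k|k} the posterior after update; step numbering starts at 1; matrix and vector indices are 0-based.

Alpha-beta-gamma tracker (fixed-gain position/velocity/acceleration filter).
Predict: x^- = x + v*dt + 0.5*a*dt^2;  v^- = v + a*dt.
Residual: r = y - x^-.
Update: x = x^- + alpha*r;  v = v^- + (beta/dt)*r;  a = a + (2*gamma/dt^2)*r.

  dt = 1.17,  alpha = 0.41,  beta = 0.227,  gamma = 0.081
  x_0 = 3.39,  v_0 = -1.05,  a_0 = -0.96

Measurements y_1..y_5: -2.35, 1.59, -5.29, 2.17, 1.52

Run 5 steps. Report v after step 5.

step 1: x_pred=1.5044  r=-3.8544  x^+=-0.0759  v^+=-2.9210  a^+=-1.4161
step 2: x_pred=-4.4628  r=6.0528  x^+=-1.9811  v^+=-3.4036  a^+=-0.6998
step 3: x_pred=-6.4423  r=1.1523  x^+=-5.9699  v^+=-3.9988  a^+=-0.5635
step 4: x_pred=-11.0342  r=13.2042  x^+=-5.6205  v^+=-2.0962  a^+=0.9991
step 5: x_pred=-7.3892  r=8.9092  x^+=-3.7364  v^+=0.8013  a^+=2.0535

v_post = 0.8013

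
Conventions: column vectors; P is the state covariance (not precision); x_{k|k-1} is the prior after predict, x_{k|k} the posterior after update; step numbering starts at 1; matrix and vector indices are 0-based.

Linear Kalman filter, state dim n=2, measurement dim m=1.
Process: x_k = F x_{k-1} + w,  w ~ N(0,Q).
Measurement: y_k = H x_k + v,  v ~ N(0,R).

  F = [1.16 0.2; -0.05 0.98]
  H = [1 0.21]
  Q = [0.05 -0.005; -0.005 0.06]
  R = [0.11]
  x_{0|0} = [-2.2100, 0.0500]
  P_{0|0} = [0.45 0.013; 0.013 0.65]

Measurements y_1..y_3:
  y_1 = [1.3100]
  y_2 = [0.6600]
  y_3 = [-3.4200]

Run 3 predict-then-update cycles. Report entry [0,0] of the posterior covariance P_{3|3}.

P_post[0,0] = 0.0681

step 1: x^-=[-2.5536, 0.1595]  P^-=[0.6876 0.1109; 0.1109 0.6841]  S=[0.8743]  K=[0.8130; 0.2912]  nu=[3.8301]  x^+=[0.5604, 1.2749]  P^+=[0.1096 -0.0961; -0.0961 0.6100]
step 2: x^-=[0.9050, 1.2214]  P^-=[0.1773 -0.0000; -0.0000 0.6555]  S=[0.3162]  K=[0.5607; 0.4352]  nu=[-0.5015]  x^+=[0.6238, 1.0031]  P^+=[0.0779 -0.0772; -0.0772 0.5956]
step 3: x^-=[0.9243, 0.9518]  P^-=[0.1428 0.0202; 0.0202 0.6398]  S=[0.2895]  K=[0.5079; 0.5339]  nu=[-4.5441]  x^+=[-1.3839, -1.4743]  P^+=[0.0681 -0.0583; -0.0583 0.5573]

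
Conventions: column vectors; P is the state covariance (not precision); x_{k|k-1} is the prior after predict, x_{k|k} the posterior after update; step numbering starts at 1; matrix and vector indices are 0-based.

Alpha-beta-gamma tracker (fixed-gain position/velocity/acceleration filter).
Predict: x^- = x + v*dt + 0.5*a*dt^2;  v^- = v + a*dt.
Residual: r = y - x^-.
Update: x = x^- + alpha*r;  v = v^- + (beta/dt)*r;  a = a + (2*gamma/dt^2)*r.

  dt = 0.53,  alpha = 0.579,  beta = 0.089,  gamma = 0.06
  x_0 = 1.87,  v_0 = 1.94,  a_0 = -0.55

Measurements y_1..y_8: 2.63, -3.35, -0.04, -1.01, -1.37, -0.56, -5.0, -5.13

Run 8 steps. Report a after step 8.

step 1: x_pred=2.8210  r=-0.1910  x^+=2.7104  v^+=1.6164  a^+=-0.6316
step 2: x_pred=3.4784  r=-6.8284  x^+=-0.4752  v^+=0.1350  a^+=-3.5487
step 3: x_pred=-0.9021  r=0.8621  x^+=-0.4029  v^+=-1.6010  a^+=-3.1804
step 4: x_pred=-1.6981  r=0.6881  x^+=-1.2997  v^+=-3.1710  a^+=-2.8864
step 5: x_pred=-3.3857  r=2.0157  x^+=-2.2186  v^+=-4.3623  a^+=-2.0253
step 6: x_pred=-4.8151  r=4.2551  x^+=-2.3514  v^+=-4.7212  a^+=-0.2075
step 7: x_pred=-4.8828  r=-0.1172  x^+=-4.9506  v^+=-4.8508  a^+=-0.2576
step 8: x_pred=-7.5578  r=2.4278  x^+=-6.1521  v^+=-4.5797  a^+=0.7796

a_post = 0.7796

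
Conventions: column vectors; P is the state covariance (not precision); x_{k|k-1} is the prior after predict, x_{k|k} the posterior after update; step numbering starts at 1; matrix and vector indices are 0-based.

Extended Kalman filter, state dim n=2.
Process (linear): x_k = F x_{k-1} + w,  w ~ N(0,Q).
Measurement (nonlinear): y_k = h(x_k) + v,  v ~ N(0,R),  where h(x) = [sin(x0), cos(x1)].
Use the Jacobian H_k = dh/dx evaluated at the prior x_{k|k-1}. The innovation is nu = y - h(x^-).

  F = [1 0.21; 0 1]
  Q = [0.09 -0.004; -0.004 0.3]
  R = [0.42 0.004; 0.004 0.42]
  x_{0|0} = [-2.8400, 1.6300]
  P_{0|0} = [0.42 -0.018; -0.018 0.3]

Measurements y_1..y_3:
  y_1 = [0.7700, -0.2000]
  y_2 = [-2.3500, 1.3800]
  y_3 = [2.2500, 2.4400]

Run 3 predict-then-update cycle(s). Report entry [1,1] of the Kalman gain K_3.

step 1: x^-=[-2.4977, 1.6300]  P^-=[0.5157 0.0410; 0.0410 0.6000]  H_jac=[-0.7998 0.0000; 0.0000 -0.9982]  S=[0.7498 0.0367; 0.0367 1.0179]  K=[-0.5490 -0.0204; -0.0149 -0.5879]  nu=[1.3703, -0.1408]  x^+=[-3.2471, 1.6923]  P^+=[0.2884 0.0108; 0.0108 0.2474]
step 2: x^-=[-2.8918, 1.6923]  P^-=[0.3939 0.0587; 0.0587 0.5474]  H_jac=[-0.9690 0.0000; 0.0000 -0.9926]  S=[0.7898 0.0605; 0.0605 0.9594]  K=[-0.4809 -0.0305; -0.0288 -0.5646]  nu=[-2.1027, 1.5012]  x^+=[-1.9263, 0.9054]  P^+=[0.2086 0.0148; 0.0148 0.2390]
step 3: x^-=[-1.7362, 0.9054]  P^-=[0.3153 0.0610; 0.0610 0.5390]  H_jac=[-0.1646 0.0000; 0.0000 -0.7867]  S=[0.4285 0.0119; 0.0119 0.7535]  K=[-0.1194 -0.0618; -0.0078 -0.5626]  nu=[3.2364, 1.8226]  x^+=[-2.2353, -0.1452]  P^+=[0.3062 0.0336; 0.0336 0.3004]

K[1,1] = -0.5626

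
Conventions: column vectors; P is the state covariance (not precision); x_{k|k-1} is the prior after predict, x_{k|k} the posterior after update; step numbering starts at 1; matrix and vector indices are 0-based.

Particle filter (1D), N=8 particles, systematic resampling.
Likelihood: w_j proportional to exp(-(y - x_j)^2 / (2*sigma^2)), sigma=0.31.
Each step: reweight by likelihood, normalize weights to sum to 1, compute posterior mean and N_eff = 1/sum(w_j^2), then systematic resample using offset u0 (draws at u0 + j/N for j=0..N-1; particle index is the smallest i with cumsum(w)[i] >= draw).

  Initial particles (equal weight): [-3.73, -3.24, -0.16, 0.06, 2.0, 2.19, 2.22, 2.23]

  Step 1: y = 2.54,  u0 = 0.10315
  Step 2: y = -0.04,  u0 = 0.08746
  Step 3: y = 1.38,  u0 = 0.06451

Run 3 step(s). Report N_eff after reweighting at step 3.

N_eff = 7.4321

step 1: w=[0.0000, 0.0000, 0.0000, 0.0000, 0.1130, 0.2723, 0.3023, 0.3124]  mean=2.1901  Neff=3.6244  idx=[4, 5, 5, 6, 6, 7, 7, 7]
step 2: w=[0.9423, 0.0138, 0.0138, 0.0069, 0.0069, 0.0054, 0.0054, 0.0054]  mean=2.0120  Neff=1.1254  idx=[0, 0, 0, 0, 0, 0, 0, 2]
step 3: w=[0.1381, 0.1381, 0.1381, 0.1381, 0.1381, 0.1381, 0.1381, 0.0336]  mean=2.0064  Neff=7.4321  idx=[0, 1, 2, 3, 4, 4, 5, 6]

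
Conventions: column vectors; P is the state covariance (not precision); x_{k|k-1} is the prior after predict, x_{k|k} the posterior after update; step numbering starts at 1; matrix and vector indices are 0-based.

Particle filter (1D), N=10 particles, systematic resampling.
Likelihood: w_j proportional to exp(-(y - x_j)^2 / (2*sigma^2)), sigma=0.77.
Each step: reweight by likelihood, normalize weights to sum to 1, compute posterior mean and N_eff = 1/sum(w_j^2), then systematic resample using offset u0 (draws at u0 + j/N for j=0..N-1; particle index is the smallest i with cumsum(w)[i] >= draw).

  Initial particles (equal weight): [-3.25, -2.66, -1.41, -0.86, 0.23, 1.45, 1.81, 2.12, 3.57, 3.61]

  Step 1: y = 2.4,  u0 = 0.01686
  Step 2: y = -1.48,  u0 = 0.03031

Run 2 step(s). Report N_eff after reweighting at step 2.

N_eff = 3.0887

step 1: w=[0.0000, 0.0000, 0.0000, 0.0000, 0.0068, 0.1684, 0.2688, 0.3374, 0.1136, 0.1049]  mean=2.2319  Neff=4.1941  idx=[5, 5, 6, 6, 6, 7, 7, 7, 8, 9]
step 2: w=[0.3954, 0.3954, 0.0598, 0.0598, 0.0598, 0.0099, 0.0099, 0.0099, 0.0000, 0.0000]  mean=1.5345  Neff=3.0887  idx=[0, 0, 0, 0, 1, 1, 1, 1, 2, 4]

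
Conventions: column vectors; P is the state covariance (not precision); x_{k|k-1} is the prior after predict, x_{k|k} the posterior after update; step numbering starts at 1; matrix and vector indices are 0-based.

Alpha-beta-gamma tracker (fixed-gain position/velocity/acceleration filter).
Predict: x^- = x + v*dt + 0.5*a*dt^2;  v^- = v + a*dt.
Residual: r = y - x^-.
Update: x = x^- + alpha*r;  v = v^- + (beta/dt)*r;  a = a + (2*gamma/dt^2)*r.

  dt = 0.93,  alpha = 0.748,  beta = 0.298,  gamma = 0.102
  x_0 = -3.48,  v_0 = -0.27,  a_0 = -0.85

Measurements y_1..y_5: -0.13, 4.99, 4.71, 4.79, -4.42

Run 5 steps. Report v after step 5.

v_post = -0.9489

step 1: x_pred=-4.0987  r=3.9687  x^+=-1.1301  v^+=0.2112  a^+=0.0861
step 2: x_pred=-0.8965  r=5.8865  x^+=3.5066  v^+=2.1774  a^+=1.4745
step 3: x_pred=6.1693  r=-1.4593  x^+=5.0777  v^+=3.0811  a^+=1.1303
step 4: x_pred=8.4320  r=-3.6420  x^+=5.7078  v^+=2.9653  a^+=0.2713
step 5: x_pred=8.5828  r=-13.0028  x^+=-1.1433  v^+=-0.9489  a^+=-2.7956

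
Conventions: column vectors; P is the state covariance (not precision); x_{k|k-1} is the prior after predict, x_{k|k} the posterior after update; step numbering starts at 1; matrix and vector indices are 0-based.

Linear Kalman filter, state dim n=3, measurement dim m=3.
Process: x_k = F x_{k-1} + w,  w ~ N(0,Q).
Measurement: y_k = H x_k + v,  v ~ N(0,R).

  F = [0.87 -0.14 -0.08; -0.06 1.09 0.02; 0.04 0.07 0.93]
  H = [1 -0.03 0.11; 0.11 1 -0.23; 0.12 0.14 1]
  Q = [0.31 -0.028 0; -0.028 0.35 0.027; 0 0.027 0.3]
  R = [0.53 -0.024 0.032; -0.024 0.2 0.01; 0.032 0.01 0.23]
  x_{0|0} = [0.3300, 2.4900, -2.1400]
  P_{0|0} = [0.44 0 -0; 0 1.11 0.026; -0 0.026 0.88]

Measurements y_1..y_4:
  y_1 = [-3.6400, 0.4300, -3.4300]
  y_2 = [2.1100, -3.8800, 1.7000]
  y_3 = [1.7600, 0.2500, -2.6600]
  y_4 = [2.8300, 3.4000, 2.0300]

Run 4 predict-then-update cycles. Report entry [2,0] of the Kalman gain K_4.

K[2,0] = -0.0486

step 1: x^-=[0.1097, 2.6515, -1.8027]  P^-=[0.6710 -0.2241 -0.0646; -0.2241 1.6719 0.1534; -0.0646 0.1534 1.0706]  S=[1.2137 -0.2188 0.1250; -0.2188 1.8200 0.1195; 0.1250 0.1195 1.3630]  K=[0.5584 -0.0032 -0.0623; -0.0766 0.8636 0.1959; -0.0645 -0.1159 0.8117]  nu=[-3.4719, -2.6482, -2.0117]  x^+=[-1.6952, 0.2363, -2.9046]  P^+=[0.2951 -0.0528 -0.0245; -0.0528 0.1895 0.0310; -0.0245 0.0310 0.1821]
step 2: x^-=[-1.2755, 0.3012, -2.7525]  P^-=[0.5552 -0.1264 -0.0320; -0.1264 0.5845 0.0749; -0.0320 0.0749 0.4608]  S=[1.0914 -0.1024 0.0961; -0.1024 0.7550 0.0459; 0.0961 0.0459 0.7193]  K=[0.5125 -0.0046 -0.0447; -0.0716 0.7135 0.1608; -0.0520 -0.0932 0.6628]  nu=[3.6974, -4.6740, 4.5634]  x^+=[0.4370, -2.5644, 0.5151]  P^+=[0.2710 -0.0480 -0.0197; -0.0480 0.1572 0.0256; -0.0197 0.0256 0.1486]
step 3: x^-=[0.6980, -2.8112, 0.3170]  P^-=[0.5342 -0.1150 -0.0252; -0.1150 0.5452 0.0663; -0.0252 0.0663 0.4313]  S=[1.0708 -0.0939 0.0991; -0.0939 0.7200 0.0407; 0.0991 0.0407 0.6884]  K=[0.5029 -0.0023 -0.0391; -0.0688 0.7008 0.1556; -0.0492 -0.0926 0.6483]  nu=[0.9428, 3.0573, -2.6672]  x^+=[1.2694, -1.1487, -1.7415]  P^+=[0.2660 -0.0464 -0.0183; -0.0464 0.1541 0.0246; -0.0183 0.0246 0.1454]
step 4: x^-=[1.4045, -1.3631, -1.6493]  P^-=[0.5297 -0.1126 -0.0238; -0.1126 0.5413 0.0650; -0.0238 0.0650 0.4285]  S=[1.0664 -0.0923 0.1000; -0.0923 0.7169 0.0399; 0.1000 0.0399 0.6854]  K=[0.5008 -0.0016 -0.0379; -0.0681 0.6995 0.1549; -0.0486 -0.0927 0.6467]  nu=[1.5660, 4.2292, 3.7016]  x^+=[2.0415, 2.0620, 0.2764]  P^+=[0.2649 -0.0460 -0.0181; -0.0460 0.1538 0.0244; -0.0181 0.0244 0.1450]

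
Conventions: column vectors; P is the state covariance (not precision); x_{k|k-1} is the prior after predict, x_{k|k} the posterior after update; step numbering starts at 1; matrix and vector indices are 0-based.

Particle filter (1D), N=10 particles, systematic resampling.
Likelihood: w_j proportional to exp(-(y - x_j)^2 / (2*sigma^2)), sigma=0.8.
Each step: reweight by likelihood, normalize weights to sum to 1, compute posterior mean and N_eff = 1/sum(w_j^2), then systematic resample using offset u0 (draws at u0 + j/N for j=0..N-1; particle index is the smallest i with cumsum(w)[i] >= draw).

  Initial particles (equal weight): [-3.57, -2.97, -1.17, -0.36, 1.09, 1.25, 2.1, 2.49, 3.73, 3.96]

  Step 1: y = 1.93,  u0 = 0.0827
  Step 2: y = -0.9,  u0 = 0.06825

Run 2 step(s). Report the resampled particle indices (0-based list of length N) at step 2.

resampled_idx = [0, 0, 0, 1, 1, 1, 2, 2, 3, 3]

step 1: w=[0.0000, 0.0000, 0.0002, 0.0052, 0.1818, 0.2198, 0.3084, 0.2469, 0.0251, 0.0126]  mean=1.8768  Neff=4.1974  idx=[4, 4, 5, 5, 6, 6, 6, 7, 7, 8]
step 2: w=[0.3071, 0.3071, 0.1830, 0.1830, 0.0060, 0.0060, 0.0060, 0.0009, 0.0009, 0.0000]  mean=1.1691  Neff=3.9099  idx=[0, 0, 0, 1, 1, 1, 2, 2, 3, 3]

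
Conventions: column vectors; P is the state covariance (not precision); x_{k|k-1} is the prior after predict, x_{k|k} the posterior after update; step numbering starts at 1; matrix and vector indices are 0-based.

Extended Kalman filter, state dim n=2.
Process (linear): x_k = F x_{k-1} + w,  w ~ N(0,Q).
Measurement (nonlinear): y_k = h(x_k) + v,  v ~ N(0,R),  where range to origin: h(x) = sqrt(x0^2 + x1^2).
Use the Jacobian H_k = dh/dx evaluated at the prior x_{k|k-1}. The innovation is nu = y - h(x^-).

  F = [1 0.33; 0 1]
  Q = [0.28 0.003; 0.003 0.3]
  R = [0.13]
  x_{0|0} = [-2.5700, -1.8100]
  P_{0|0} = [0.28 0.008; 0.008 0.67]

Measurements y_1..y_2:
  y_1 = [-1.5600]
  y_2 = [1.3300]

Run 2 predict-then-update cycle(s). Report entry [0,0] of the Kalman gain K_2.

K[0,0] = 0.1584

step 1: x^-=[-3.1673, -1.8100]  P^-=[0.6382 0.2321; 0.2321 0.9700]  H_jac=[-0.8682 -0.4962]  S=[1.0499]  K=[-0.6375; -0.6504]  nu=[-5.2080]  x^+=[0.1528, 1.5770]  P^+=[0.2116 -0.2032; -0.2032 0.5259]
step 2: x^-=[0.6732, 1.5770]  P^-=[0.4147 -0.0266; -0.0266 0.8259]  H_jac=[0.3926 0.9197]  S=[0.8733]  K=[0.1584; 0.8578]  nu=[-0.3847]  x^+=[0.6123, 1.2470]  P^+=[0.3928 -0.1453; -0.1453 0.1833]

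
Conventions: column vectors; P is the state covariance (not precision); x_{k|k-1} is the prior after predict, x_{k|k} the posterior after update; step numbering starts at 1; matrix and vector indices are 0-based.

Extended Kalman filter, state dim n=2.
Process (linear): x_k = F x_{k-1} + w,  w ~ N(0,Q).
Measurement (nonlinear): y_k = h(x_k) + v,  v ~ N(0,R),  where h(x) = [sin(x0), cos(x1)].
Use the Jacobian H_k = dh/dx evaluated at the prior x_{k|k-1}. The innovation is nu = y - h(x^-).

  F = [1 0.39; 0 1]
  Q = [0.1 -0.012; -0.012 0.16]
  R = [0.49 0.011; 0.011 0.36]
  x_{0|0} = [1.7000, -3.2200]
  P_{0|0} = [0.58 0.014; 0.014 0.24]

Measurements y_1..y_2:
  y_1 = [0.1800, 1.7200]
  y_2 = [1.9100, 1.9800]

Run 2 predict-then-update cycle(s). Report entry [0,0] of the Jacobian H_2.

step 1: x^-=[0.4442, -3.2200]  P^-=[0.7274 0.0956; 0.0956 0.4000]  H_jac=[0.9030 0.0000; 0.0000 -0.0783]  S=[1.0831 0.0042; 0.0042 0.3625]  K=[0.6066 -0.0278; 0.0800 -0.0874]  nu=[-0.2497, 2.7169]  x^+=[0.2173, -3.4774]  P^+=[0.3288 0.0424; 0.0424 0.3904]
step 2: x^-=[-1.1389, -3.4774]  P^-=[0.5212 0.1826; 0.1826 0.5504]  H_jac=[0.4186 0.0000; 0.0000 -0.3295]  S=[0.5813 -0.0142; -0.0142 0.4198]  K=[0.3722 -0.1308; 0.1211 -0.4279]  nu=[2.8182, 2.9241]  x^+=[-0.4725, -4.3876]  P^+=[0.4322 0.1304; 0.1304 0.4635]

H_jac[0,0] = 0.4186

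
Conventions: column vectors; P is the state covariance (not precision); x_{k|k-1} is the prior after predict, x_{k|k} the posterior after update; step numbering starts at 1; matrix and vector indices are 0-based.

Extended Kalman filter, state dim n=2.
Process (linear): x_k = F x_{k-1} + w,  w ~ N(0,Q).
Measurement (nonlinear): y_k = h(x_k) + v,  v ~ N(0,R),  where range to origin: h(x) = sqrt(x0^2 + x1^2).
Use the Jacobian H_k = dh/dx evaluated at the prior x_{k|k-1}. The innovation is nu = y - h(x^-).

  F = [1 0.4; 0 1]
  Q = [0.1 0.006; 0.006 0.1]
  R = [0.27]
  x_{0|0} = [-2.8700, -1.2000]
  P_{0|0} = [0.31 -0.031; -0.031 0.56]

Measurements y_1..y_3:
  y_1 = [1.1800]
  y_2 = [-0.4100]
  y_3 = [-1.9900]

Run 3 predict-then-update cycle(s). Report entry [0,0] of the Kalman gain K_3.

K[0,0] = 0.0146

step 1: x^-=[-3.3500, -1.2000]  P^-=[0.4748 0.1990; 0.1990 0.6600]  H_jac=[-0.9414 -0.3372]  S=[0.8922]  K=[-0.5762; -0.4594]  nu=[-2.3784]  x^+=[-1.9795, -0.1073]  P^+=[0.1786 -0.0372; -0.0372 0.4717]
step 2: x^-=[-2.0224, -0.1073]  P^-=[0.3243 0.1575; 0.1575 0.5717]  H_jac=[-0.9986 -0.0530]  S=[0.6116]  K=[-0.5431; -0.3066]  nu=[-2.4353]  x^+=[-0.6999, 0.6394]  P^+=[0.1439 0.0556; 0.0556 0.5142]
step 3: x^-=[-0.4441, 0.6394]  P^-=[0.3707 0.2673; 0.2673 0.6142]  H_jac=[-0.5705 0.8213]  S=[0.5545]  K=[0.0146; 0.6348]  nu=[-2.7685]  x^+=[-0.4845, -1.1180]  P^+=[0.3705 0.2622; 0.2622 0.3908]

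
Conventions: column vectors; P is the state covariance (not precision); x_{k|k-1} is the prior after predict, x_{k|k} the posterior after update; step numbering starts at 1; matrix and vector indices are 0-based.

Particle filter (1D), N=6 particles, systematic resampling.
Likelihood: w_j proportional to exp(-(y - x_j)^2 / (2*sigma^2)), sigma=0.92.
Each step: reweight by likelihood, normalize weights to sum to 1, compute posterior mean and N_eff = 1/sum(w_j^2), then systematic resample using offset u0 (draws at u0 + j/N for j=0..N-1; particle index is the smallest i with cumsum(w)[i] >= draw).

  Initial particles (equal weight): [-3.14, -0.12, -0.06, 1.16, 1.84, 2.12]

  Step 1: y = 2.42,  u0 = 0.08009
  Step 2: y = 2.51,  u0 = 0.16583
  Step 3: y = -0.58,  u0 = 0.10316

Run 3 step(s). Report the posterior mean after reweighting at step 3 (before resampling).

step 1: w=[0.0000, 0.0100, 0.0120, 0.1773, 0.3713, 0.4294]  mean=1.7973  Neff=2.8253  idx=[3, 4, 4, 5, 5, 5]
step 2: w=[0.0738, 0.1661, 0.1661, 0.1980, 0.1980, 0.1980]  mean=1.9561  Neff=5.6107  idx=[1, 2, 3, 4, 5, 5]
step 3: w=[0.2692, 0.2692, 0.1154, 0.1154, 0.1154, 0.1154]  mean=1.9693  Neff=5.0456  idx=[0, 1, 1, 2, 4, 5]

post_mean = 1.9693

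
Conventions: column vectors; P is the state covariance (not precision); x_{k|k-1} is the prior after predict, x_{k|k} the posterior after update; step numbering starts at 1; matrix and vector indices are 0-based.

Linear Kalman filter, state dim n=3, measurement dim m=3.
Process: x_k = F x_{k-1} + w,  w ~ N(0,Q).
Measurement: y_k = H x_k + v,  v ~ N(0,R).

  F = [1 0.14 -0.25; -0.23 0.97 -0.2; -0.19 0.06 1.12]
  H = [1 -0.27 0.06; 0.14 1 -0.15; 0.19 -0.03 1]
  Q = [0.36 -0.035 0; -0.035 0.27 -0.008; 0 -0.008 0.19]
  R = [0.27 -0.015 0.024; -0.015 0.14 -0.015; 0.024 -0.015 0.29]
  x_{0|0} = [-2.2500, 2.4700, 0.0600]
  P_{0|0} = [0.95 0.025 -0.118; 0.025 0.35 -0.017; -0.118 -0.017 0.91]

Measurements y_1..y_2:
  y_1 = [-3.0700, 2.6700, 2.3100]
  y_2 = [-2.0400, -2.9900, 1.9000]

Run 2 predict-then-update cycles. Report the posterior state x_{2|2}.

step 1: x^-=[-1.9192, 2.9014, 0.6429]  P^-=[1.4409 -0.1156 -0.5717; -0.1156 0.6706 -0.1473; -0.5717 -0.1473 1.4144]  S=[1.7635 -0.0521 -0.1407; -0.0521 0.9064 -0.4421; -0.1407 -0.4421 1.5500]  K=[0.8170 0.2092 -0.0561; -0.1432 0.7807 0.0875; -0.1931 -0.1071 0.7973]  nu=[-0.4060, 0.1337, 2.1188]  x^+=[-2.3418, 3.2494, 2.3962]  P^+=[0.2137 -0.0182 -0.0409; -0.0182 0.1153 0.0171; -0.0409 0.0171 0.2365]
step 2: x^-=[-2.4860, 3.2113, 3.3236]  P^-=[0.6049 -0.0725 -0.1518; -0.0725 0.3969 -0.0139; -0.1518 -0.0139 0.5149]  S=[0.9271 -0.0918 0.0292; -0.0918 0.5506 -0.1324; 0.0292 -0.1324 0.7711]  K=[0.6816 0.1670 -0.0421; -0.1275 0.7028 0.0742; -0.1539 -0.0800 0.6230]  nu=[1.1136, -5.3547, -0.8550]  x^+=[-2.5849, -0.7574, 3.0478]  P^+=[0.1781 -0.0161 -0.0327; -0.0161 0.1036 0.0141; -0.0327 0.0141 0.1848]

x_post = [-2.5849, -0.7574, 3.0478]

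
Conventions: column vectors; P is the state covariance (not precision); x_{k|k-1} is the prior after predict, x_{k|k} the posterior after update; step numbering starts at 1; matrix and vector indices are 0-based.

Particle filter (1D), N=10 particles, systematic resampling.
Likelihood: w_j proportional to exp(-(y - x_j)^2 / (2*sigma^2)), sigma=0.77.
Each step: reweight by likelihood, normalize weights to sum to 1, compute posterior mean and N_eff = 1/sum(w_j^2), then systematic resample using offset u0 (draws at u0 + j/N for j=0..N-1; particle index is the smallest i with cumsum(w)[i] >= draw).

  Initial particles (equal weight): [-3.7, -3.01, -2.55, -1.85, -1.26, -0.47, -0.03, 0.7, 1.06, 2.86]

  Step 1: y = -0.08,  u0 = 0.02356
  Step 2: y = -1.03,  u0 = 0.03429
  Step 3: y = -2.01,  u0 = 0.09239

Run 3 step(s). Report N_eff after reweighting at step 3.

N_eff = 3.3708

step 1: w=[0.0000, 0.0002, 0.0018, 0.0223, 0.0966, 0.2751, 0.3120, 0.1872, 0.1045, 0.0002]  mean=-0.0645  Neff=4.3699  idx=[3, 5, 5, 5, 6, 6, 6, 7, 7, 8]
step 2: w=[0.1305, 0.1766, 0.1766, 0.1766, 0.0990, 0.0990, 0.0990, 0.0184, 0.0184, 0.0058]  mean=-0.4674  Neff=7.1061  idx=[0, 1, 1, 2, 2, 3, 3, 4, 5, 6]
step 3: w=[0.5149, 0.0712, 0.0712, 0.0712, 0.0712, 0.0712, 0.0712, 0.0193, 0.0193, 0.0193]  mean=-1.1551  Neff=3.3708  idx=[0, 0, 0, 0, 0, 2, 3, 4, 6, 9]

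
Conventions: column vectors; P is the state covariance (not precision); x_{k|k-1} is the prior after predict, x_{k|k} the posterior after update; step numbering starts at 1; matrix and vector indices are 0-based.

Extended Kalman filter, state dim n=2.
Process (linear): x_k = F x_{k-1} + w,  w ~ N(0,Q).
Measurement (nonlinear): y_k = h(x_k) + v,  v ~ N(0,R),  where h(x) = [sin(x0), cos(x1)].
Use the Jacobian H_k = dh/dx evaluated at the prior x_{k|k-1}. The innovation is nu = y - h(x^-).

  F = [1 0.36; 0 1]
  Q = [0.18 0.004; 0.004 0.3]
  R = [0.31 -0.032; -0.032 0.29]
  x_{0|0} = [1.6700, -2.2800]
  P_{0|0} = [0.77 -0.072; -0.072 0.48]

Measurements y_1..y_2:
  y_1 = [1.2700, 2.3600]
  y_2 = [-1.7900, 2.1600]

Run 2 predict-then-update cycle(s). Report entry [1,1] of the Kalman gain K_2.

K[1,1] = -0.3240

step 1: x^-=[0.8492, -2.2800]  P^-=[0.9604 0.1048; 0.1048 0.7800]  H_jac=[0.6606 0.0000; 0.0000 0.7589]  S=[0.7291 0.0205; 0.0205 0.7392]  K=[0.8678 0.0835; 0.0725 0.7988]  nu=[0.5192, 3.0112]  x^+=[1.5512, 0.1628]  P^+=[0.4032 -0.0047; -0.0047 0.3022]
step 2: x^-=[1.6098, 0.1628]  P^-=[0.6190 0.1081; 0.1081 0.6022]  H_jac=[-0.0390 0.0000; 0.0000 -0.1621]  S=[0.3109 -0.0313; -0.0313 0.3058]  K=[-0.0843 -0.0659; -0.0462 -0.3240]  nu=[-2.7892, 1.1732]  x^+=[1.7675, -0.0884]  P^+=[0.6158 0.1013; 0.1013 0.5704]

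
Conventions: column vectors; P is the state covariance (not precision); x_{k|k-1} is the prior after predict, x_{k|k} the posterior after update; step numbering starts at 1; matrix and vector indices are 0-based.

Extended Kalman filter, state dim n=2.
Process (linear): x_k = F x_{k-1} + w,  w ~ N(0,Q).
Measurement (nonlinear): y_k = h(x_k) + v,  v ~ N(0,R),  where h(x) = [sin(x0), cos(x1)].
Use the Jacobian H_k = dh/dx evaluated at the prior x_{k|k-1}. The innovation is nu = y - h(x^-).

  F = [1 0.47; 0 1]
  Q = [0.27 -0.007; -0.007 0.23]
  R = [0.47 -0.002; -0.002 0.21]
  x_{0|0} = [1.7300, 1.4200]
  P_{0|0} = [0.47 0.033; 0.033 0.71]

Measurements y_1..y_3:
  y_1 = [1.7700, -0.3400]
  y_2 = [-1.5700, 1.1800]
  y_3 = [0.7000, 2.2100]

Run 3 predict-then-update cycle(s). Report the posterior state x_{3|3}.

step 1: x^-=[2.3974, 1.4200]  P^-=[0.9279 0.3597; 0.3597 0.9400]  H_jac=[-0.7356 0.0000; 0.0000 -0.9887]  S=[0.9721 0.2596; 0.2596 1.1288]  K=[-0.6584 -0.1636; -0.0558 -0.8105]  nu=[1.0926, -0.4902]  x^+=[1.7582, 1.7564]  P^+=[0.4202 0.0334; 0.0334 0.1720]
step 2: x^-=[2.5837, 1.7564]  P^-=[0.7597 0.1073; 0.1073 0.4020]  H_jac=[-0.8484 0.0000; 0.0000 -0.9828]  S=[1.0167 0.0874; 0.0874 0.5984]  K=[-0.6266 -0.0846; -0.0331 -0.6555]  nu=[-2.0994, 1.3645]  x^+=[3.7836, 0.9315]  P^+=[0.3469 0.0168; 0.0168 0.1400]
step 3: x^-=[4.2214, 0.9315]  P^-=[0.6637 0.0756; 0.0756 0.3700]  H_jac=[-0.4715 0.0000; 0.0000 -0.8025]  S=[0.6175 0.0266; 0.0266 0.4483]  K=[-0.5022 -0.1055; -0.0293 -0.6606]  nu=[1.5819, 1.6133]  x^+=[3.2568, -0.1806]  P^+=[0.5001 0.0264; 0.0264 0.1728]

x_post = [3.2568, -0.1806]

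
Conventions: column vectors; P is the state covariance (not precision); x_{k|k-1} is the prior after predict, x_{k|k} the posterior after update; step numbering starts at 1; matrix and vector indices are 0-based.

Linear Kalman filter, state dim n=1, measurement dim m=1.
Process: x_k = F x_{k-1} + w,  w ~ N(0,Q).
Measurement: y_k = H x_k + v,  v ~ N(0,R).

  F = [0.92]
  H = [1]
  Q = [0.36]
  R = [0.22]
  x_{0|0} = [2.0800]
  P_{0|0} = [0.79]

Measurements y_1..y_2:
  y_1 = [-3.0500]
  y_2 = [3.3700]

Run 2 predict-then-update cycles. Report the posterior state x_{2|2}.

x_post = [1.7587]

step 1: x^-=[1.9136]  P^-=[1.0287]  S=[1.2487]  K=[0.8238]  nu=[-4.9636]  x^+=[-2.1755]  P^+=[0.1812]
step 2: x^-=[-2.0014]  P^-=[0.5134]  S=[0.7334]  K=[0.7000]  nu=[5.3714]  x^+=[1.7587]  P^+=[0.1540]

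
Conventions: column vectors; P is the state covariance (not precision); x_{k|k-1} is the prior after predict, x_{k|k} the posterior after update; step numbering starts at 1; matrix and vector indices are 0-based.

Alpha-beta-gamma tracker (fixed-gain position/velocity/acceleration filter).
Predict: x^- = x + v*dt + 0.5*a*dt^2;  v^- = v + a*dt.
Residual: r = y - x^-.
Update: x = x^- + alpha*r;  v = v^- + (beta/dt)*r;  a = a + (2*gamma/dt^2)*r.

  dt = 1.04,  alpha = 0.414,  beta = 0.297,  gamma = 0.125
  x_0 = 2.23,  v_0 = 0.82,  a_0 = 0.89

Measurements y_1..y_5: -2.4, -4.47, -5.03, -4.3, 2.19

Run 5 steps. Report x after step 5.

x_post = -6.3570

step 1: x_pred=3.5641  r=-5.9641  x^+=1.0950  v^+=0.0424  a^+=-0.4885
step 2: x_pred=0.8749  r=-5.3449  x^+=-1.3379  v^+=-1.9921  a^+=-1.7239
step 3: x_pred=-4.3420  r=-0.6880  x^+=-4.6268  v^+=-3.9814  a^+=-1.8830
step 4: x_pred=-9.7858  r=5.4858  x^+=-7.5147  v^+=-4.3731  a^+=-0.6150
step 5: x_pred=-12.3953  r=14.5853  x^+=-6.3570  v^+=-0.8475  a^+=2.7563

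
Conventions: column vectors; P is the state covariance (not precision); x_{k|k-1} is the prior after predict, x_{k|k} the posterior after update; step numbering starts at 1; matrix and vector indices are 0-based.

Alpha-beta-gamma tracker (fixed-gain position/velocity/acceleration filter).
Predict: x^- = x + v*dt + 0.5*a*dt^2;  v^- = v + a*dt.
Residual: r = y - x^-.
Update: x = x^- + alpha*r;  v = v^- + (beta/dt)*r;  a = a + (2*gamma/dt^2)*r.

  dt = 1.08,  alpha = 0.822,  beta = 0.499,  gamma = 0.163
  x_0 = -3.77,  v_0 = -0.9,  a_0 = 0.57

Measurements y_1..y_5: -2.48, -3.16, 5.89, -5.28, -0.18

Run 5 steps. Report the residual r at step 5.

resid = 3.1127

step 1: x_pred=-4.4096  r=1.9296  x^+=-2.8235  v^+=0.6071  a^+=1.1093
step 2: x_pred=-1.5208  r=-1.6392  x^+=-2.8682  v^+=1.0478  a^+=0.6512
step 3: x_pred=-1.3568  r=7.2468  x^+=4.6001  v^+=5.0994  a^+=2.6766
step 4: x_pred=11.6684  r=-16.9484  x^+=-2.2632  v^+=0.1593  a^+=-2.0603
step 5: x_pred=-3.2927  r=3.1127  x^+=-0.7341  v^+=-0.6277  a^+=-1.1904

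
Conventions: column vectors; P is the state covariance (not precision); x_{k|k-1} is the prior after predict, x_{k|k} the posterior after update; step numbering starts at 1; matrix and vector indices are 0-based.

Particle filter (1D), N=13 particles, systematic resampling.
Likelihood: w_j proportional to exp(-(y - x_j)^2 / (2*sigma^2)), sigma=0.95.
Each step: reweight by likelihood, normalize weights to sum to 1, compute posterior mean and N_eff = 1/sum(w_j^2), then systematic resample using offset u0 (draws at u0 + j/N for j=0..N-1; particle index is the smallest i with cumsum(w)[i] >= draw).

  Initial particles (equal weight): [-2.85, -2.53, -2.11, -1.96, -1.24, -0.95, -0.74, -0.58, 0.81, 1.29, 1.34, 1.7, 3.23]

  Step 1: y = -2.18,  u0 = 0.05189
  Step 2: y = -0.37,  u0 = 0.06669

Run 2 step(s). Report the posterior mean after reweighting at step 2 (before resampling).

post_mean = -1.1998

step 1: w=[0.1472, 0.1763, 0.1882, 0.1837, 0.1157, 0.0816, 0.0598, 0.0457, 0.0013, 0.0002, 0.0002, 0.0000, 0.0000]  mean=-1.9127  Neff=6.7741  idx=[0, 0, 1, 1, 2, 2, 3, 3, 3, 4, 5, 6, 7]
step 2: w=[0.0070, 0.0070, 0.0160, 0.0160, 0.0396, 0.0396, 0.0522, 0.0522, 0.0522, 0.1393, 0.1758, 0.1964, 0.2067]  mean=-1.1998  Neff=6.9669  idx=[4, 6, 7, 9, 9, 10, 10, 11, 11, 11, 12, 12, 12]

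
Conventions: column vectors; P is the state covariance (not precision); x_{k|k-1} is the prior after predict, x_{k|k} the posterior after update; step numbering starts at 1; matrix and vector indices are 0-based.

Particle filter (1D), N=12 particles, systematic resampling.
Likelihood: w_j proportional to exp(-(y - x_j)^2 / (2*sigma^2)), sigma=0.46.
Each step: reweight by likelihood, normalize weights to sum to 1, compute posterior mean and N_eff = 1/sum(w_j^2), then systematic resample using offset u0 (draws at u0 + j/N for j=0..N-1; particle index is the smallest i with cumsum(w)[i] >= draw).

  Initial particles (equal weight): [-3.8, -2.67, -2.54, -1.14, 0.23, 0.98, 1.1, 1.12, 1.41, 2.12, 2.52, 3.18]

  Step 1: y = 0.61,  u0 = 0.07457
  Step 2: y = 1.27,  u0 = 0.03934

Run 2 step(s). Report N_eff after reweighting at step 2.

N_eff = 9.4593

step 1: w=[0.0000, 0.0000, 0.0000, 0.0003, 0.2568, 0.2614, 0.2048, 0.1954, 0.0796, 0.0017, 0.0001, 0.0000]  mean=0.8750  Neff=4.5301  idx=[4, 4, 4, 5, 5, 5, 6, 6, 7, 7, 7, 8]
step 2: w=[0.0093, 0.0093, 0.0093, 0.0981, 0.0981, 0.0981, 0.1117, 0.1117, 0.1134, 0.1134, 0.1134, 0.1142]  mean=1.0827  Neff=9.4593  idx=[3, 3, 4, 5, 6, 7, 7, 8, 9, 10, 10, 11]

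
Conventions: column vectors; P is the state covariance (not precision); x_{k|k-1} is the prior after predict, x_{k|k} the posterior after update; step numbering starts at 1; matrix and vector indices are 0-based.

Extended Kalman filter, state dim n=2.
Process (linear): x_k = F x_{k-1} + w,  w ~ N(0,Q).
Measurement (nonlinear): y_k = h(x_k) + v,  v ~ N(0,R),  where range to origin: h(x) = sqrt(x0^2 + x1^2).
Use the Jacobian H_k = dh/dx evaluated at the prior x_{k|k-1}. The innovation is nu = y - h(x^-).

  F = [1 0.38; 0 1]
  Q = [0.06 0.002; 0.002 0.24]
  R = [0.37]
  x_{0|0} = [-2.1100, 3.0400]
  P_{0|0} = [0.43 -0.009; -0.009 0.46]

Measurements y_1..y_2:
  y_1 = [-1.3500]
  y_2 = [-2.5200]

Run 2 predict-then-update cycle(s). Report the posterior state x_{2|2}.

x_post = [1.4626, 0.7944]

step 1: x^-=[-0.9548, 3.0400]  P^-=[0.5496 0.1678; 0.1678 0.7000]  H_jac=[-0.2996 0.9541]  S=[0.9606]  K=[-0.0048; 0.6429]  nu=[-4.5364]  x^+=[-0.9331, 0.1235]  P^+=[0.5496 0.1708; 0.1708 0.3030]
step 2: x^-=[-0.8862, 0.1235]  P^-=[0.7831 0.2879; 0.2879 0.5430]  H_jac=[-0.9904 0.1380]  S=[1.0698]  K=[-0.6878; -0.1965]  nu=[-3.4148]  x^+=[1.4626, 0.7944]  P^+=[0.2769 0.1433; 0.1433 0.5017]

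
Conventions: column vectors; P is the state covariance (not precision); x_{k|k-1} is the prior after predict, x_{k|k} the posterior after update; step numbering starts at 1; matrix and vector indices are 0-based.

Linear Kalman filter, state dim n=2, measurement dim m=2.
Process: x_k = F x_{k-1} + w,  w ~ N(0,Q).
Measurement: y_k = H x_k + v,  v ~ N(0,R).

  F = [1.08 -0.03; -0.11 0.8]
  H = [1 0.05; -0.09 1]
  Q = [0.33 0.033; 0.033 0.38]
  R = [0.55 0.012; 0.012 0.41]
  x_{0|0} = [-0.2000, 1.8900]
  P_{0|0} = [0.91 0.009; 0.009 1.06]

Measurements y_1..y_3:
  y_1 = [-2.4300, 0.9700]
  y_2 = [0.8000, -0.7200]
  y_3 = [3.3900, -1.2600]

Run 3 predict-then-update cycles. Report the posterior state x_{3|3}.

x_post = [1.8323, -0.5940]

step 1: x^-=[-0.2727, 1.5340]  P^-=[1.3918 -0.0927; -0.0927 1.0678]  S=[1.9352 -0.1522; -0.1522 1.5058]  K=[0.7111 -0.0729; 0.0362 0.7183]  nu=[-2.2340, -0.5885]  x^+=[-1.8183, 1.0304]  P^+=[0.3895 0.0137; 0.0137 0.2962]
step 2: x^-=[-1.9947, 1.0244]  P^-=[0.7837 -0.0085; -0.0085 0.5719]  S=[1.3343 -0.0384; -0.0384 0.9897]  K=[0.5854 -0.0571; 0.0317 0.5798]  nu=[2.7435, -1.9239]  x^+=[-0.2787, -0.0040]  P^+=[0.3207 0.0125; 0.0125 0.2392]
step 3: x^-=[-0.3009, 0.0275]  P^-=[0.7034 -0.0000; -0.0000 0.5348]  S=[1.2548 -0.0246; -0.0246 0.9505]  K=[0.5596 -0.0522; 0.0323 0.5635]  nu=[3.6895, -1.3145]  x^+=[1.8323, -0.5940]  P^+=[0.3065 0.0129; 0.0129 0.2326]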